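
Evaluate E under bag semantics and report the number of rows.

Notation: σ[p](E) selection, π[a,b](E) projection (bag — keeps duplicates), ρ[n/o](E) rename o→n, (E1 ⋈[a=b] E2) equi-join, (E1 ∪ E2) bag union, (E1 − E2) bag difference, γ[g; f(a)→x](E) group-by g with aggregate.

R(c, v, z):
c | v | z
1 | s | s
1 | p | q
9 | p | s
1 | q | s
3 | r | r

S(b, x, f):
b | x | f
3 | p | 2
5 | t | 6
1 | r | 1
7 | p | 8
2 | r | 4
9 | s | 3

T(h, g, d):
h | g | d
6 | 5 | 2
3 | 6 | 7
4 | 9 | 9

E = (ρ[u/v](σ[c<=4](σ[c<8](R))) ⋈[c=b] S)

Stepwise |·|:
  R → 5
  σ[c<8](R) → 4
  σ[c<=4](σ[c<8](R)) → 4
  ρ[u/v](σ[c<=4](σ[c<8](R))) → 4
  S → 6
  (ρ[u/v](σ[c<=4](σ[c<8](R))) ⋈[c=b] S) → 4

|E| = 4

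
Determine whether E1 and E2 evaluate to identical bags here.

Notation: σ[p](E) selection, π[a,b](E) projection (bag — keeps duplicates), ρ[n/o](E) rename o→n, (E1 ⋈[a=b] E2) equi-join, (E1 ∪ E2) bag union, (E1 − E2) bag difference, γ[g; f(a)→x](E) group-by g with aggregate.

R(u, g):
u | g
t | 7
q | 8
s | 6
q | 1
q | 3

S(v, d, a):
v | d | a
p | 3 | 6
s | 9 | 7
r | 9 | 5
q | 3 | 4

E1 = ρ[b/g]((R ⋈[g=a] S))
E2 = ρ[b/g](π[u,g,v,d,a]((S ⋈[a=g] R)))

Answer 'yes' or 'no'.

E1 stepwise |·|:
  R → 5
  S → 4
  (R ⋈[g=a] S) → 2
  ρ[b/g]((R ⋈[g=a] S)) → 2
E2 stepwise |·|:
  S → 4
  R → 5
  (S ⋈[a=g] R) → 2
  π[u,g,v,d,a]((S ⋈[a=g] R)) → 2
  ρ[b/g](π[u,g,v,d,a]((S ⋈[a=g] R))) → 2

E1 and E2 produce the same multiset:
u | b | v | d | a
s | 6 | p | 3 | 6
t | 7 | s | 9 | 7

yes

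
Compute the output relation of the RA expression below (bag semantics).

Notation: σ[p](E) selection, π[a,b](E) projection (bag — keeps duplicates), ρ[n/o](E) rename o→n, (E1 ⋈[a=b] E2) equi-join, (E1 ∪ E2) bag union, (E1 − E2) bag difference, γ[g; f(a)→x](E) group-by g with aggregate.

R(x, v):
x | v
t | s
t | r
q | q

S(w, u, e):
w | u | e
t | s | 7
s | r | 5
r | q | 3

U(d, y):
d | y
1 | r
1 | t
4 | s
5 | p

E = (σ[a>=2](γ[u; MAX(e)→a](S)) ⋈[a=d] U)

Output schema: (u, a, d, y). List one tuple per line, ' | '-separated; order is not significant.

Per-node cardinality:
  S → 3
  γ[u; MAX(e)→a](S) → 3
  σ[a>=2](γ[u; MAX(e)→a](S)) → 3
  U → 4
  (σ[a>=2](γ[u; MAX(e)→a](S)) ⋈[a=d] U) → 1

== RESULT ==
u | a | d | y
r | 5 | 5 | p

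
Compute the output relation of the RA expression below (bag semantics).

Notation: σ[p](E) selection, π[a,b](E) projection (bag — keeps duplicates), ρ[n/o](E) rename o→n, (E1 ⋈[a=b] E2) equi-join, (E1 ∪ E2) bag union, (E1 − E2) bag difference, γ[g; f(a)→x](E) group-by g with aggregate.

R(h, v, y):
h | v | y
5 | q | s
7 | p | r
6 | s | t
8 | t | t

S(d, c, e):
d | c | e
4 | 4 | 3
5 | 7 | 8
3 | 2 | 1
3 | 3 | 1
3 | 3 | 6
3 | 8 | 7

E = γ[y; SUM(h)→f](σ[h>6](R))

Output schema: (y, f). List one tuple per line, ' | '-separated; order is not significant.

Row counts bottom-up:
  R → 4
  σ[h>6](R) → 2
  γ[y; SUM(h)→f](σ[h>6](R)) → 2

== RESULT ==
y | f
r | 7
t | 8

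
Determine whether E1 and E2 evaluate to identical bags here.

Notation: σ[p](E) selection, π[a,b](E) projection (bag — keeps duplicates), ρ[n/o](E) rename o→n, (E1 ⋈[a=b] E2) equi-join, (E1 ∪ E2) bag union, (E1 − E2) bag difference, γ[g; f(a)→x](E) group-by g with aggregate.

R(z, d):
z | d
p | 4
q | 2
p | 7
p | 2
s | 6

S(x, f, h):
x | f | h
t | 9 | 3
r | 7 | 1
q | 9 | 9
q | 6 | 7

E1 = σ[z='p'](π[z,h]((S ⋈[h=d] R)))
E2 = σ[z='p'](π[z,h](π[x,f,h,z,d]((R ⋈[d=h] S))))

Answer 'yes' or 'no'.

E1 stepwise |·|:
  S → 4
  R → 5
  (S ⋈[h=d] R) → 1
  π[z,h]((S ⋈[h=d] R)) → 1
  σ[z='p'](π[z,h]((S ⋈[h=d] R))) → 1
E2 stepwise |·|:
  R → 5
  S → 4
  (R ⋈[d=h] S) → 1
  π[x,f,h,z,d]((R ⋈[d=h] S)) → 1
  π[z,h](π[x,f,h,z,d]((R ⋈[d=h] S))) → 1
  σ[z='p'](π[z,h](π[x,f,h,z,d]((R ⋈[d=h] S)))) → 1

E1 and E2 produce the same multiset:
z | h
p | 7

yes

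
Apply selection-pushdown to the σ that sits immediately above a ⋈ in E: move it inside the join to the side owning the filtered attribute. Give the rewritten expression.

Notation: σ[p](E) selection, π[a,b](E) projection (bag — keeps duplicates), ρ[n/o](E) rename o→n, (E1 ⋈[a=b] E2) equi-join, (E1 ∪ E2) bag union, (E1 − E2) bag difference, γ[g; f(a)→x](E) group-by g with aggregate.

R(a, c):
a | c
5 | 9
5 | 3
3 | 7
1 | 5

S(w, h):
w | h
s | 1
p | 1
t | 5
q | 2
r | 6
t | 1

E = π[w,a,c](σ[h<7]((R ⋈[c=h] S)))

σ filters on h, owned by the right side.
E' = π[w,a,c]((R ⋈[c=h] σ[h<7](S)))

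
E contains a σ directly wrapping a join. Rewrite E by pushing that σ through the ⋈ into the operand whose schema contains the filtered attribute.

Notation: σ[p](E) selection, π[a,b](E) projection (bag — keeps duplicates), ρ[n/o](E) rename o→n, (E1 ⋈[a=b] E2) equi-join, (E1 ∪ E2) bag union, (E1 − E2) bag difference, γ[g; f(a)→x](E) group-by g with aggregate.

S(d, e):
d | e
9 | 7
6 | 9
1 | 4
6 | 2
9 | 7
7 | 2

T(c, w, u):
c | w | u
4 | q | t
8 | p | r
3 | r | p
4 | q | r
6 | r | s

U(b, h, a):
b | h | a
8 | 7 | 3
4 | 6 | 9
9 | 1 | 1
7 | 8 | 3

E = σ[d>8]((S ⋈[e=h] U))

σ filters on d, owned by the left side.
E' = (σ[d>8](S) ⋈[e=h] U)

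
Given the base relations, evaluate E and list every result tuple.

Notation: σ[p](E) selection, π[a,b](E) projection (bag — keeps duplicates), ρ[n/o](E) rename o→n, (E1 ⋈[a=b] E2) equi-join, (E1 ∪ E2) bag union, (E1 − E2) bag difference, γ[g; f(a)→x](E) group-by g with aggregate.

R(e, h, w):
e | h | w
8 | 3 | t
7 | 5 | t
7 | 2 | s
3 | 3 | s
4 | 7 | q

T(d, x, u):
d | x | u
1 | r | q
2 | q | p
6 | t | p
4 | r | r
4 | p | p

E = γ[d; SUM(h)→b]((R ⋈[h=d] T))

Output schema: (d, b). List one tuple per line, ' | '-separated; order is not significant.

Row counts bottom-up:
  R → 5
  T → 5
  (R ⋈[h=d] T) → 1
  γ[d; SUM(h)→b]((R ⋈[h=d] T)) → 1

== RESULT ==
d | b
2 | 2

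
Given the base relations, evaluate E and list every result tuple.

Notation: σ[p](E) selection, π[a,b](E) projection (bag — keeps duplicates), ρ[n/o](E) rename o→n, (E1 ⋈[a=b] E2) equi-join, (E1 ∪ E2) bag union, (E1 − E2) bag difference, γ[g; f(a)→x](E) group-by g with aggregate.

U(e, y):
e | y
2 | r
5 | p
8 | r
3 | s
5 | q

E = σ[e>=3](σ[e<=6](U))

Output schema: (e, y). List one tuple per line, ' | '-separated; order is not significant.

Subexpression sizes:
  U → 5
  σ[e<=6](U) → 4
  σ[e>=3](σ[e<=6](U)) → 3

== RESULT ==
e | y
3 | s
5 | p
5 | q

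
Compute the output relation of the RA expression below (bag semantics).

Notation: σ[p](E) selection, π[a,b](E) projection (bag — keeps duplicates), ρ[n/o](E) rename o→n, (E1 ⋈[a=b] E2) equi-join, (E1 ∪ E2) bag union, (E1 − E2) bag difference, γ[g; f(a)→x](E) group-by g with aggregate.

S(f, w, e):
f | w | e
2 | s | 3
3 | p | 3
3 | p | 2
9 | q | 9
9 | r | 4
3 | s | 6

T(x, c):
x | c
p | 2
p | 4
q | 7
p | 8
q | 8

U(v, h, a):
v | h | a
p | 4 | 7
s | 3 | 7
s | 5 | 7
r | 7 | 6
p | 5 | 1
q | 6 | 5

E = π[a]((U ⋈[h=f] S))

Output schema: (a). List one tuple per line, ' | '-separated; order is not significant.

Stepwise |·|:
  U → 6
  S → 6
  (U ⋈[h=f] S) → 3
  π[a]((U ⋈[h=f] S)) → 3

== RESULT ==
a
7
7
7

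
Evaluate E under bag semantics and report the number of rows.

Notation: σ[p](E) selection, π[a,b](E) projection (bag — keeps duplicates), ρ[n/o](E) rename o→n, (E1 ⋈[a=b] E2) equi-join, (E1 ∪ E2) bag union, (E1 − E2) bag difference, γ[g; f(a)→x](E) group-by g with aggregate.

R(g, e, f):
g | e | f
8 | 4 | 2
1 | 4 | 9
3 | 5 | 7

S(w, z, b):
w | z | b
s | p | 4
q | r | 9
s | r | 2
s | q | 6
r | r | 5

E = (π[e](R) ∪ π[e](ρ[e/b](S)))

Subexpression sizes:
  R → 3
  π[e](R) → 3
  S → 5
  ρ[e/b](S) → 5
  π[e](ρ[e/b](S)) → 5
  (π[e](R) ∪ π[e](ρ[e/b](S))) → 8

|E| = 8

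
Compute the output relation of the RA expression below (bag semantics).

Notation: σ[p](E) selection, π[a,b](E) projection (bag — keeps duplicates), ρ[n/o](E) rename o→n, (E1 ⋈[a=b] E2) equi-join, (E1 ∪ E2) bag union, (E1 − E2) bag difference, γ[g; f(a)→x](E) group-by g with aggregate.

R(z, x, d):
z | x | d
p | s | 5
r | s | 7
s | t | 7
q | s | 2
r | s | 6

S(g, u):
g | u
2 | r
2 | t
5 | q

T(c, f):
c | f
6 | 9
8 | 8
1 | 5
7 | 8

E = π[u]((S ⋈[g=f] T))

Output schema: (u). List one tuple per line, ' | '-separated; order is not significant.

Row counts bottom-up:
  S → 3
  T → 4
  (S ⋈[g=f] T) → 1
  π[u]((S ⋈[g=f] T)) → 1

== RESULT ==
u
q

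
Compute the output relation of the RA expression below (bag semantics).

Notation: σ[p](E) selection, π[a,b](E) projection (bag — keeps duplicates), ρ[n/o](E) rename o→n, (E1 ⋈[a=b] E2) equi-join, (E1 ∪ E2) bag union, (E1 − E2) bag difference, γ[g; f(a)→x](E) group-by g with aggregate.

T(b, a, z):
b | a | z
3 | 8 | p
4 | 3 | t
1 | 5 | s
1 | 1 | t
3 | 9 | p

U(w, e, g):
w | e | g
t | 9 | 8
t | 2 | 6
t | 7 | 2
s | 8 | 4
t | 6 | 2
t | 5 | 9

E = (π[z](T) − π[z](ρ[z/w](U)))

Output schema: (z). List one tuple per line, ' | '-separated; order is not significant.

Row counts bottom-up:
  T → 5
  π[z](T) → 5
  U → 6
  ρ[z/w](U) → 6
  π[z](ρ[z/w](U)) → 6
  (π[z](T) − π[z](ρ[z/w](U))) → 2

== RESULT ==
z
p
p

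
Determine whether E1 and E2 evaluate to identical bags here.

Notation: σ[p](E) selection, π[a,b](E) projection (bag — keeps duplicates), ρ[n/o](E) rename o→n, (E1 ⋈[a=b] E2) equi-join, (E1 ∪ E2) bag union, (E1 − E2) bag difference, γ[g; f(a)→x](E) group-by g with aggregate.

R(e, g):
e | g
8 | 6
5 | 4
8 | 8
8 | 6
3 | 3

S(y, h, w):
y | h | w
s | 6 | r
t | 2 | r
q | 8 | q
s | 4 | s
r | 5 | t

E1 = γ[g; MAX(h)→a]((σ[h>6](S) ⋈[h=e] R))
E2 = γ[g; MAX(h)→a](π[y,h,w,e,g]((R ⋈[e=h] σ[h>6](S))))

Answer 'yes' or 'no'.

E1 per-node cardinality:
  S → 5
  σ[h>6](S) → 1
  R → 5
  (σ[h>6](S) ⋈[h=e] R) → 3
  γ[g; MAX(h)→a]((σ[h>6](S) ⋈[h=e] R)) → 2
E2 per-node cardinality:
  R → 5
  S → 5
  σ[h>6](S) → 1
  (R ⋈[e=h] σ[h>6](S)) → 3
  π[y,h,w,e,g]((R ⋈[e=h] σ[h>6](S))) → 3
  γ[g; MAX(h)→a](π[y,h,w,e,g]((R ⋈[e=h] σ[h>6](S)))) → 2

E1 and E2 produce the same multiset:
g | a
6 | 8
8 | 8

yes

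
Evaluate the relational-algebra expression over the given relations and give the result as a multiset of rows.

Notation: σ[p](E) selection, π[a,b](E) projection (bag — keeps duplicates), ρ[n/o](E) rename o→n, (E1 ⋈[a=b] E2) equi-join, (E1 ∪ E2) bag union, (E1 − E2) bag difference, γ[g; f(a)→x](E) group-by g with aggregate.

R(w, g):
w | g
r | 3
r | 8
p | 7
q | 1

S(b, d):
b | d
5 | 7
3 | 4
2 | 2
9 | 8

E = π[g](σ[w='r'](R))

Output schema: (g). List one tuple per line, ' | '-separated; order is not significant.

Stepwise |·|:
  R → 4
  σ[w='r'](R) → 2
  π[g](σ[w='r'](R)) → 2

== RESULT ==
g
3
8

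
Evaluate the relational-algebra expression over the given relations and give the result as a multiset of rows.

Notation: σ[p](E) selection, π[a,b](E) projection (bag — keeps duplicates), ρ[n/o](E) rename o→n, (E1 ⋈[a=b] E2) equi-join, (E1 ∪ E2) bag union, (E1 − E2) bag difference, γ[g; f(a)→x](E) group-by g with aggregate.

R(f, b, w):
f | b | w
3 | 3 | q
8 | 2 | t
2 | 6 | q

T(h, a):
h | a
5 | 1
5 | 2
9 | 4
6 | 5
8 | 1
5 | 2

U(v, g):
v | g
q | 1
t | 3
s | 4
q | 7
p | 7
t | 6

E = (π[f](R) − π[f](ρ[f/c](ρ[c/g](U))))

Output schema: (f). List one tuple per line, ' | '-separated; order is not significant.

Per-node cardinality:
  R → 3
  π[f](R) → 3
  U → 6
  ρ[c/g](U) → 6
  ρ[f/c](ρ[c/g](U)) → 6
  π[f](ρ[f/c](ρ[c/g](U))) → 6
  (π[f](R) − π[f](ρ[f/c](ρ[c/g](U)))) → 2

== RESULT ==
f
2
8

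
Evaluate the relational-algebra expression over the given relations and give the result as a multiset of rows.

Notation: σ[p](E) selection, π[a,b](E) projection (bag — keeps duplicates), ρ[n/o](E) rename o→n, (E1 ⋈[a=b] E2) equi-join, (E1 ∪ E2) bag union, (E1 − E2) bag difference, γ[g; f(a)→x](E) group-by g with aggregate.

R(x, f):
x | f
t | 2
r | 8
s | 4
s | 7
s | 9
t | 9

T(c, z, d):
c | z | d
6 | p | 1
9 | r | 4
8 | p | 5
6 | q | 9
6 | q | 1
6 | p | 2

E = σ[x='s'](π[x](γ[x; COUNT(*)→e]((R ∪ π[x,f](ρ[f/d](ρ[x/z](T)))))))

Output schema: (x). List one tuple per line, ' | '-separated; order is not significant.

Subexpression sizes:
  R → 6
  T → 6
  ρ[x/z](T) → 6
  ρ[f/d](ρ[x/z](T)) → 6
  π[x,f](ρ[f/d](ρ[x/z](T))) → 6
  (R ∪ π[x,f](ρ[f/d](ρ[x/z](T)))) → 12
  γ[x; COUNT(*)→e]((R ∪ π[x,f](ρ[f/d](ρ[x/z](T))))) → 5
  π[x](γ[x; COUNT(*)→e]((R ∪ π[x,f](ρ[f/d](ρ[x/z](T)))))) → 5
  σ[x='s'](π[x](γ[x; COUNT(*)→e]((R ∪ π[x,f](ρ[f/d](ρ[x/z](T))))))) → 1

== RESULT ==
x
s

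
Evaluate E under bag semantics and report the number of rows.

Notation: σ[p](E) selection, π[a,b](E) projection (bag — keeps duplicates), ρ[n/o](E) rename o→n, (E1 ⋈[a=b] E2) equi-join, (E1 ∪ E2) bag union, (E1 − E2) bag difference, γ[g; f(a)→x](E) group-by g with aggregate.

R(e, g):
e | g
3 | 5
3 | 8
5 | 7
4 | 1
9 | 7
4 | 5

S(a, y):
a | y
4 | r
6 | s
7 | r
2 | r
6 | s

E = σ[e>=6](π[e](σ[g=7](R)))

Stepwise |·|:
  R → 6
  σ[g=7](R) → 2
  π[e](σ[g=7](R)) → 2
  σ[e>=6](π[e](σ[g=7](R))) → 1

|E| = 1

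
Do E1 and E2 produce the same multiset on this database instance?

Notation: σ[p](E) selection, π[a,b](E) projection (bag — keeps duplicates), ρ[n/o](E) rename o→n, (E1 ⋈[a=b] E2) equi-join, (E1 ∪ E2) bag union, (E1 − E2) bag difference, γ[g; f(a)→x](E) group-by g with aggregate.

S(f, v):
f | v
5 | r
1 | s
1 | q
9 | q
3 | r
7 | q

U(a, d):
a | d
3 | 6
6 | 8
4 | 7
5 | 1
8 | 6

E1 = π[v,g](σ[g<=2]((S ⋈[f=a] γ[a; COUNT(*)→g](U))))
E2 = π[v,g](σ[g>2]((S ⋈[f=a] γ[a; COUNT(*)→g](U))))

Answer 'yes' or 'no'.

E1 stepwise |·|:
  S → 6
  U → 5
  γ[a; COUNT(*)→g](U) → 5
  (S ⋈[f=a] γ[a; COUNT(*)→g](U)) → 2
  σ[g<=2]((S ⋈[f=a] γ[a; COUNT(*)→g](U))) → 2
  π[v,g](σ[g<=2]((S ⋈[f=a] γ[a; COUNT(*)→g](U)))) → 2
E2 stepwise |·|:
  S → 6
  U → 5
  γ[a; COUNT(*)→g](U) → 5
  (S ⋈[f=a] γ[a; COUNT(*)→g](U)) → 2
  σ[g>2]((S ⋈[f=a] γ[a; COUNT(*)→g](U))) → 0
  π[v,g](σ[g>2]((S ⋈[f=a] γ[a; COUNT(*)→g](U)))) → 0

E1 result:
v | g
r | 1
r | 1
E2 result:
v | g
(0 rows)
Witness: ('r', 1) appears 2× in E1 but 0× in E2.

no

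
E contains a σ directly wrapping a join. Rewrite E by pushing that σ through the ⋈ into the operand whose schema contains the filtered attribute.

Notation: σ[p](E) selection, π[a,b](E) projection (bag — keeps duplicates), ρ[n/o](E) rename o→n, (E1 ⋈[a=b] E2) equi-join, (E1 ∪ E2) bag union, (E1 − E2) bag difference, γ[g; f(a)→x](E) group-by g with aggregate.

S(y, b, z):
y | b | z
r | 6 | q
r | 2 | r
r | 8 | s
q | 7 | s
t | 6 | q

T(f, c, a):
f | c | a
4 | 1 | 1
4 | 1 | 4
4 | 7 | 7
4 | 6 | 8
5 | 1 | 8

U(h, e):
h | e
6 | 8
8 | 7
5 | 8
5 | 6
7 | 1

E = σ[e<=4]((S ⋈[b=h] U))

σ filters on e, owned by the right side.
E' = (S ⋈[b=h] σ[e<=4](U))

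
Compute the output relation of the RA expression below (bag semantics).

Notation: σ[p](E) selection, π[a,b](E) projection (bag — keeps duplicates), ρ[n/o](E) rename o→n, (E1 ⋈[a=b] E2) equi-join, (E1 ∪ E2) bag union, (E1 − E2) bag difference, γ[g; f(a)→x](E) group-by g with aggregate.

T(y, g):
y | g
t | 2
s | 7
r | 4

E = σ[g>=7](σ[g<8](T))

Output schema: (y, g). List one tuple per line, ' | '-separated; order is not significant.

Row counts bottom-up:
  T → 3
  σ[g<8](T) → 3
  σ[g>=7](σ[g<8](T)) → 1

== RESULT ==
y | g
s | 7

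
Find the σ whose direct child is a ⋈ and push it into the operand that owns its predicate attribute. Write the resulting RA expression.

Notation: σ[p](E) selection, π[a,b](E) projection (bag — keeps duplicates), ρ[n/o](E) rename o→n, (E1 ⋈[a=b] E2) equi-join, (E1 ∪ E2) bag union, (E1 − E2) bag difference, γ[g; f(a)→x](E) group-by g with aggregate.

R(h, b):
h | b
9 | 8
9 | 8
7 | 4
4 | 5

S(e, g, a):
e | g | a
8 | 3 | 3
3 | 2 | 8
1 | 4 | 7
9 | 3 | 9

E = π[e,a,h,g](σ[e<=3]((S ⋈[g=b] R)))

σ filters on e, owned by the left side.
E' = π[e,a,h,g]((σ[e<=3](S) ⋈[g=b] R))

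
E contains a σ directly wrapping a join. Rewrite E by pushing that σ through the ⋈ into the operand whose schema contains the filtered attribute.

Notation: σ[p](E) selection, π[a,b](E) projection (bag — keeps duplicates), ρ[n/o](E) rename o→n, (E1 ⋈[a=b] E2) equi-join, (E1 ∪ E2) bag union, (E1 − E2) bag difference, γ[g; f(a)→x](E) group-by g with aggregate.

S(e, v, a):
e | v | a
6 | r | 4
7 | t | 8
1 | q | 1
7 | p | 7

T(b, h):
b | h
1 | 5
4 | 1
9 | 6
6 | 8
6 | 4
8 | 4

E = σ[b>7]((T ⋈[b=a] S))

σ filters on b, owned by the left side.
E' = (σ[b>7](T) ⋈[b=a] S)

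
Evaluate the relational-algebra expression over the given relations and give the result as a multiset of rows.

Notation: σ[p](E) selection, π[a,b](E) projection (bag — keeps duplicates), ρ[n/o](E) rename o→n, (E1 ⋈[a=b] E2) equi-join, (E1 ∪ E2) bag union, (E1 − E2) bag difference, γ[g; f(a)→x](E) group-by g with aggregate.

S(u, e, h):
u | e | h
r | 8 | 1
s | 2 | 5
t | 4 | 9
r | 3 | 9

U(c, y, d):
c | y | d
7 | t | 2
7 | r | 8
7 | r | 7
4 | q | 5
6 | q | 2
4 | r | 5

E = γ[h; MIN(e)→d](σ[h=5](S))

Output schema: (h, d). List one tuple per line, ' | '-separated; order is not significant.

Row counts bottom-up:
  S → 4
  σ[h=5](S) → 1
  γ[h; MIN(e)→d](σ[h=5](S)) → 1

== RESULT ==
h | d
5 | 2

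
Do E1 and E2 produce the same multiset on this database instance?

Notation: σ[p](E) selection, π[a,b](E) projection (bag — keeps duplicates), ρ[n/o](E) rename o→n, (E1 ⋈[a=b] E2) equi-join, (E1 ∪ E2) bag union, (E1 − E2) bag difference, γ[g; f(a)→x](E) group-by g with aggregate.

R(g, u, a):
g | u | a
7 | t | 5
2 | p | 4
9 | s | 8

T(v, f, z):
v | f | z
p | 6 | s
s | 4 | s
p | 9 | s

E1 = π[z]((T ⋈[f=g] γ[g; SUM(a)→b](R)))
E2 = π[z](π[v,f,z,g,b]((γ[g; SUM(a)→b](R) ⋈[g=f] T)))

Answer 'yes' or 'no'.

E1 row counts bottom-up:
  T → 3
  R → 3
  γ[g; SUM(a)→b](R) → 3
  (T ⋈[f=g] γ[g; SUM(a)→b](R)) → 1
  π[z]((T ⋈[f=g] γ[g; SUM(a)→b](R))) → 1
E2 row counts bottom-up:
  R → 3
  γ[g; SUM(a)→b](R) → 3
  T → 3
  (γ[g; SUM(a)→b](R) ⋈[g=f] T) → 1
  π[v,f,z,g,b]((γ[g; SUM(a)→b](R) ⋈[g=f] T)) → 1
  π[z](π[v,f,z,g,b]((γ[g; SUM(a)→b](R) ⋈[g=f] T))) → 1

E1 and E2 produce the same multiset:
z
s

yes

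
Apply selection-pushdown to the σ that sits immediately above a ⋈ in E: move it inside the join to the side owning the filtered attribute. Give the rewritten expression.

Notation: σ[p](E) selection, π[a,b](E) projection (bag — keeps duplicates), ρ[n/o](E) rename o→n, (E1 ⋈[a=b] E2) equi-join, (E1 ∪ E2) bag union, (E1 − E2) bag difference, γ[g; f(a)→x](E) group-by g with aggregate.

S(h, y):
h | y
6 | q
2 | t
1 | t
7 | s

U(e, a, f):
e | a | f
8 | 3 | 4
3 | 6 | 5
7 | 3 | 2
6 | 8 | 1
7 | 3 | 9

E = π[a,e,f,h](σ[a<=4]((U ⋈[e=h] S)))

σ filters on a, owned by the left side.
E' = π[a,e,f,h]((σ[a<=4](U) ⋈[e=h] S))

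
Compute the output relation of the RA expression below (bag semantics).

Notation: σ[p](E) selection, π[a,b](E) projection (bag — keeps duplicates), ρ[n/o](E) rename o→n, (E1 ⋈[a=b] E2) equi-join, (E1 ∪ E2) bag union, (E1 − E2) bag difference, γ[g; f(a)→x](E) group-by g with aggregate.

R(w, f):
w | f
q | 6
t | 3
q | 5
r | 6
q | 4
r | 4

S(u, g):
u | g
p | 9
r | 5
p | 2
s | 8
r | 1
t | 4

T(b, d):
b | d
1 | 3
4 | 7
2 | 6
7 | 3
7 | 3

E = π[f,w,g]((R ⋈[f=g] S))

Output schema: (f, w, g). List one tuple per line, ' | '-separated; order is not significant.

Per-node cardinality:
  R → 6
  S → 6
  (R ⋈[f=g] S) → 3
  π[f,w,g]((R ⋈[f=g] S)) → 3

== RESULT ==
f | w | g
4 | q | 4
4 | r | 4
5 | q | 5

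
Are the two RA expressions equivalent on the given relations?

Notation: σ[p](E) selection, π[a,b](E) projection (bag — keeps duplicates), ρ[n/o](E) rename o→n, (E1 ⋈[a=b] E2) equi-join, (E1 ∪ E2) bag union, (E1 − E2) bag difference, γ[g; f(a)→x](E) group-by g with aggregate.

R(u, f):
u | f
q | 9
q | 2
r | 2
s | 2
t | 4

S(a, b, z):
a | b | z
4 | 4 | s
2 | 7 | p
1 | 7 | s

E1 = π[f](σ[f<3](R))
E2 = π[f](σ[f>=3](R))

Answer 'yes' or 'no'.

E1 row counts bottom-up:
  R → 5
  σ[f<3](R) → 3
  π[f](σ[f<3](R)) → 3
E2 row counts bottom-up:
  R → 5
  σ[f>=3](R) → 2
  π[f](σ[f>=3](R)) → 2

E1 result:
f
2
2
2
E2 result:
f
4
9
Witness: (2,) appears 3× in E1 but 0× in E2.

no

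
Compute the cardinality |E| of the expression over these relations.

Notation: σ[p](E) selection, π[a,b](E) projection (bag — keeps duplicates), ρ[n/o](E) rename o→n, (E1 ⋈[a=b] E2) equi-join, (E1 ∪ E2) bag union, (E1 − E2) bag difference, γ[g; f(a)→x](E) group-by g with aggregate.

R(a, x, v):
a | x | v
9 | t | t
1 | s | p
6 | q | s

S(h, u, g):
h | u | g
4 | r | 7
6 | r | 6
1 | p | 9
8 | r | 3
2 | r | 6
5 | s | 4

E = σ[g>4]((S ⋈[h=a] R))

Stepwise |·|:
  S → 6
  R → 3
  (S ⋈[h=a] R) → 2
  σ[g>4]((S ⋈[h=a] R)) → 2

|E| = 2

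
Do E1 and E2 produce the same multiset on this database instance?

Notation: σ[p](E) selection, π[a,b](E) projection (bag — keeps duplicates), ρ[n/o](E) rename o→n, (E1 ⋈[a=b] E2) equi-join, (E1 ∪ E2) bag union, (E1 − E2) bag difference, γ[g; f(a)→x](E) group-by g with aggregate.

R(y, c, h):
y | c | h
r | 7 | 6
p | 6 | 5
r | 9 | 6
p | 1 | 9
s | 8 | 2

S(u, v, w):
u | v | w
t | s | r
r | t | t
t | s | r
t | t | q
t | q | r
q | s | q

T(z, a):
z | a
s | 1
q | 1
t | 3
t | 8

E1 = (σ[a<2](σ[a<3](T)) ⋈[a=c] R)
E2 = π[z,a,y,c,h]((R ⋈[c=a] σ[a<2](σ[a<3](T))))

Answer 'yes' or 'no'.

E1 stepwise |·|:
  T → 4
  σ[a<3](T) → 2
  σ[a<2](σ[a<3](T)) → 2
  R → 5
  (σ[a<2](σ[a<3](T)) ⋈[a=c] R) → 2
E2 stepwise |·|:
  R → 5
  T → 4
  σ[a<3](T) → 2
  σ[a<2](σ[a<3](T)) → 2
  (R ⋈[c=a] σ[a<2](σ[a<3](T))) → 2
  π[z,a,y,c,h]((R ⋈[c=a] σ[a<2](σ[a<3](T)))) → 2

E1 and E2 produce the same multiset:
z | a | y | c | h
q | 1 | p | 1 | 9
s | 1 | p | 1 | 9

yes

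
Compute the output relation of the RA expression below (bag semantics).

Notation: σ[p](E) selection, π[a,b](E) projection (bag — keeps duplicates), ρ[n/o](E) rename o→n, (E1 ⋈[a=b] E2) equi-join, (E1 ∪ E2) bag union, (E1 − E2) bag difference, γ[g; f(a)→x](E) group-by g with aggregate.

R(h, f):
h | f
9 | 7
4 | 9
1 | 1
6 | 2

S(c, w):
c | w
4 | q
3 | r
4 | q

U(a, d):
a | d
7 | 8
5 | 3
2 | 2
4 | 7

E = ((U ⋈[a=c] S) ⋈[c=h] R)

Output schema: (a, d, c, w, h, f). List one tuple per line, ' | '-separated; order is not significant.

Per-node cardinality:
  U → 4
  S → 3
  (U ⋈[a=c] S) → 2
  R → 4
  ((U ⋈[a=c] S) ⋈[c=h] R) → 2

== RESULT ==
a | d | c | w | h | f
4 | 7 | 4 | q | 4 | 9
4 | 7 | 4 | q | 4 | 9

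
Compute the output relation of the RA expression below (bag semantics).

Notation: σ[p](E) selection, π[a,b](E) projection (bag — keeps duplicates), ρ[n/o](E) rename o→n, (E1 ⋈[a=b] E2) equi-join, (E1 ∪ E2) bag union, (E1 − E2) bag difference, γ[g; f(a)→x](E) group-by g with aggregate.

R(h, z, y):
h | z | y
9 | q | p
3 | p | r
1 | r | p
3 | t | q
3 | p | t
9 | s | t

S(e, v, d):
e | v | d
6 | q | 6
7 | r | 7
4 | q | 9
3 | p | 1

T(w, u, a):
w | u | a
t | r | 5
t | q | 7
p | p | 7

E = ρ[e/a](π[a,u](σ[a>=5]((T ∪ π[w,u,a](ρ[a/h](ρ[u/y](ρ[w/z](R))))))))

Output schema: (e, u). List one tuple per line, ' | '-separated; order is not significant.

Per-node cardinality:
  T → 3
  R → 6
  ρ[w/z](R) → 6
  ρ[u/y](ρ[w/z](R)) → 6
  ρ[a/h](ρ[u/y](ρ[w/z](R))) → 6
  π[w,u,a](ρ[a/h](ρ[u/y](ρ[w/z](R)))) → 6
  (T ∪ π[w,u,a](ρ[a/h](ρ[u/y](ρ[w/z](R))))) → 9
  σ[a>=5]((T ∪ π[w,u,a](ρ[a/h](ρ[u/y](ρ[w/z](R)))))) → 5
  π[a,u](σ[a>=5]((T ∪ π[w,u,a](ρ[a/h](ρ[u/y](ρ[w/z](R))))))) → 5
  ρ[e/a](π[a,u](σ[a>=5]((T ∪ π[w,u,a](ρ[a/h](ρ[u/y](ρ[w/z](R)))))))) → 5

== RESULT ==
e | u
5 | r
7 | p
7 | q
9 | p
9 | t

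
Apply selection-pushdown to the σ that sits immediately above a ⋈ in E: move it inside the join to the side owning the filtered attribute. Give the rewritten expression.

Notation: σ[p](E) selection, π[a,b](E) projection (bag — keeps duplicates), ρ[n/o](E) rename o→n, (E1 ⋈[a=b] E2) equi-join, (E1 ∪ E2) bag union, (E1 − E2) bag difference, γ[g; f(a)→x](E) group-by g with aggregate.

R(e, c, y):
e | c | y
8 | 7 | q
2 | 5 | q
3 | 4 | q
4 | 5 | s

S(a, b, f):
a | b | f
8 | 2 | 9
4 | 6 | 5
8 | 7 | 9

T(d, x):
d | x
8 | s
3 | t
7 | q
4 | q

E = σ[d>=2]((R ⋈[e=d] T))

σ filters on d, owned by the right side.
E' = (R ⋈[e=d] σ[d>=2](T))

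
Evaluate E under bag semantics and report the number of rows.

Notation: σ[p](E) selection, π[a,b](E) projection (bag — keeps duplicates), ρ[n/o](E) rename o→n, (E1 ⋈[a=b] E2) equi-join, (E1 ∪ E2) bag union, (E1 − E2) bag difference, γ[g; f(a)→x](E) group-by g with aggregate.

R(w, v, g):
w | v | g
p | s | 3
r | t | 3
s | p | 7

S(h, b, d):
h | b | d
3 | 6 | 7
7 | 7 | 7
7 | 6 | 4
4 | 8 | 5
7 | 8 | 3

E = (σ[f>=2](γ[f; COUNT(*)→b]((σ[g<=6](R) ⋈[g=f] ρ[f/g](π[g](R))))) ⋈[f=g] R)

Subexpression sizes:
  R → 3
  σ[g<=6](R) → 2
  R → 3
  π[g](R) → 3
  ρ[f/g](π[g](R)) → 3
  (σ[g<=6](R) ⋈[g=f] ρ[f/g](π[g](R))) → 4
  γ[f; COUNT(*)→b]((σ[g<=6](R) ⋈[g=f] ρ[f/g](π[g](R)))) → 1
  σ[f>=2](γ[f; COUNT(*)→b]((σ[g<=6](R) ⋈[g=f] ρ[f/g](π[g](R))))) → 1
  R → 3
  (σ[f>=2](γ[f; COUNT(*)→b]((σ[g<=6](R) ⋈[g=f] ρ[f/g](π[g](R))))) ⋈[f=g] R) → 2

|E| = 2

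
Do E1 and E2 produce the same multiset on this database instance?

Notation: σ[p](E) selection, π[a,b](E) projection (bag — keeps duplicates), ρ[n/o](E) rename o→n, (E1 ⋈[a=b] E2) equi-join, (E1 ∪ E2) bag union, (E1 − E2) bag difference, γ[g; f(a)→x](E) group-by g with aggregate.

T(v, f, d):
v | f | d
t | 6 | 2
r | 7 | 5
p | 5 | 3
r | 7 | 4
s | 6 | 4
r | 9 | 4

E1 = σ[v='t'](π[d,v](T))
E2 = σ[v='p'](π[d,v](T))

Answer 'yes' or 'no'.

E1 per-node cardinality:
  T → 6
  π[d,v](T) → 6
  σ[v='t'](π[d,v](T)) → 1
E2 per-node cardinality:
  T → 6
  π[d,v](T) → 6
  σ[v='p'](π[d,v](T)) → 1

E1 result:
d | v
2 | t
E2 result:
d | v
3 | p
Witness: (3, 'p') appears 0× in E1 but 1× in E2.

no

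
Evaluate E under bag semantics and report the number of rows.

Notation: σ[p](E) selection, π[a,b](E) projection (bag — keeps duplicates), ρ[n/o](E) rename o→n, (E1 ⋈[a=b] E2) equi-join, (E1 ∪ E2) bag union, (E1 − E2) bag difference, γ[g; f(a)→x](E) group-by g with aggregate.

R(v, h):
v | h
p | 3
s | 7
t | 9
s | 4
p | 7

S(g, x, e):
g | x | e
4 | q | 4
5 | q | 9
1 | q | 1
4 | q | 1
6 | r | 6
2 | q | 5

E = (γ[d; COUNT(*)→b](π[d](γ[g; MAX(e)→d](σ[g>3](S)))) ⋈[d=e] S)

Subexpression sizes:
  S → 6
  σ[g>3](S) → 4
  γ[g; MAX(e)→d](σ[g>3](S)) → 3
  π[d](γ[g; MAX(e)→d](σ[g>3](S))) → 3
  γ[d; COUNT(*)→b](π[d](γ[g; MAX(e)→d](σ[g>3](S)))) → 3
  S → 6
  (γ[d; COUNT(*)→b](π[d](γ[g; MAX(e)→d](σ[g>3](S)))) ⋈[d=e] S) → 3

|E| = 3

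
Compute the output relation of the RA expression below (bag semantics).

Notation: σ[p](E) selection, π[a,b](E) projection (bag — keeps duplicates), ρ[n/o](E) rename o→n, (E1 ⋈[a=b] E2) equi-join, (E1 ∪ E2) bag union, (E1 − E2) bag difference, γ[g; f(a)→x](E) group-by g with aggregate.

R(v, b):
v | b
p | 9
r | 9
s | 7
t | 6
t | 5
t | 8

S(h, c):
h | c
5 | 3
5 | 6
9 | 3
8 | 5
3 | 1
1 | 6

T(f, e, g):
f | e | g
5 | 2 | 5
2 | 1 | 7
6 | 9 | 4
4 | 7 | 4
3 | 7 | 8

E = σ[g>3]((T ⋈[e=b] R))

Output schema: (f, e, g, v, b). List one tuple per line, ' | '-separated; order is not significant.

Stepwise |·|:
  T → 5
  R → 6
  (T ⋈[e=b] R) → 4
  σ[g>3]((T ⋈[e=b] R)) → 4

== RESULT ==
f | e | g | v | b
3 | 7 | 8 | s | 7
4 | 7 | 4 | s | 7
6 | 9 | 4 | p | 9
6 | 9 | 4 | r | 9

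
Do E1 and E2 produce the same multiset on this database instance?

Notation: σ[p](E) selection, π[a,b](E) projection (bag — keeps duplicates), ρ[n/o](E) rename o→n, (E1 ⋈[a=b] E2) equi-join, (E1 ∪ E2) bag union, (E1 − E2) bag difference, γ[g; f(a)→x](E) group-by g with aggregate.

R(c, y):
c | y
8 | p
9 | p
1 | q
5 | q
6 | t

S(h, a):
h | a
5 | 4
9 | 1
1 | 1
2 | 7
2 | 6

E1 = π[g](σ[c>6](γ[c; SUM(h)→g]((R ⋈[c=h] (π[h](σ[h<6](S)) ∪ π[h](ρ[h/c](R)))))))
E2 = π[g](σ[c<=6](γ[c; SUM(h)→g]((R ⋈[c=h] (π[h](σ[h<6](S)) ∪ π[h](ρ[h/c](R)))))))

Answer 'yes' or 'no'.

E1 subexpression sizes:
  R → 5
  S → 5
  σ[h<6](S) → 4
  π[h](σ[h<6](S)) → 4
  R → 5
  ρ[h/c](R) → 5
  π[h](ρ[h/c](R)) → 5
  (π[h](σ[h<6](S)) ∪ π[h](ρ[h/c](R))) → 9
  (R ⋈[c=h] (π[h](σ[h<6](S)) ∪ π[h](ρ[h/c](R)))) → 7
  γ[c; SUM(h)→g]((R ⋈[c=h] (π[h](σ[h<6](S)) ∪ π[h](ρ[h/c](R))))) → 5
  σ[c>6](γ[c; SUM(h)→g]((R ⋈[c=h] (π[h](σ[h<6](S)) ∪ π[h](ρ[h/c](R)))))) → 2
  π[g](σ[c>6](γ[c; SUM(h)→g]((R ⋈[c=h] (π[h](σ[h<6](S)) ∪ π[h](ρ[h/c](R))))))) → 2
E2 subexpression sizes:
  R → 5
  S → 5
  σ[h<6](S) → 4
  π[h](σ[h<6](S)) → 4
  R → 5
  ρ[h/c](R) → 5
  π[h](ρ[h/c](R)) → 5
  (π[h](σ[h<6](S)) ∪ π[h](ρ[h/c](R))) → 9
  (R ⋈[c=h] (π[h](σ[h<6](S)) ∪ π[h](ρ[h/c](R)))) → 7
  γ[c; SUM(h)→g]((R ⋈[c=h] (π[h](σ[h<6](S)) ∪ π[h](ρ[h/c](R))))) → 5
  σ[c<=6](γ[c; SUM(h)→g]((R ⋈[c=h] (π[h](σ[h<6](S)) ∪ π[h](ρ[h/c](R)))))) → 3
  π[g](σ[c<=6](γ[c; SUM(h)→g]((R ⋈[c=h] (π[h](σ[h<6](S)) ∪ π[h](ρ[h/c](R))))))) → 3

E1 result:
g
8
9
E2 result:
g
2
6
10
Witness: (6,) appears 0× in E1 but 1× in E2.

no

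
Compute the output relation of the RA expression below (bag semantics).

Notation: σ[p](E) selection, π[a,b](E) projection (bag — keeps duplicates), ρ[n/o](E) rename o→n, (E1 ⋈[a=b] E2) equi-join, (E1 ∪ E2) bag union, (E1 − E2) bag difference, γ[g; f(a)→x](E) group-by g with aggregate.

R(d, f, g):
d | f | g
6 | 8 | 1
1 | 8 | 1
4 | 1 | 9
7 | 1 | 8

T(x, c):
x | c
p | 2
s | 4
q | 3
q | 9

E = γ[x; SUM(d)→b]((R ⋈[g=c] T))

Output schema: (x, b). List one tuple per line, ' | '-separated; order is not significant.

Subexpression sizes:
  R → 4
  T → 4
  (R ⋈[g=c] T) → 1
  γ[x; SUM(d)→b]((R ⋈[g=c] T)) → 1

== RESULT ==
x | b
q | 4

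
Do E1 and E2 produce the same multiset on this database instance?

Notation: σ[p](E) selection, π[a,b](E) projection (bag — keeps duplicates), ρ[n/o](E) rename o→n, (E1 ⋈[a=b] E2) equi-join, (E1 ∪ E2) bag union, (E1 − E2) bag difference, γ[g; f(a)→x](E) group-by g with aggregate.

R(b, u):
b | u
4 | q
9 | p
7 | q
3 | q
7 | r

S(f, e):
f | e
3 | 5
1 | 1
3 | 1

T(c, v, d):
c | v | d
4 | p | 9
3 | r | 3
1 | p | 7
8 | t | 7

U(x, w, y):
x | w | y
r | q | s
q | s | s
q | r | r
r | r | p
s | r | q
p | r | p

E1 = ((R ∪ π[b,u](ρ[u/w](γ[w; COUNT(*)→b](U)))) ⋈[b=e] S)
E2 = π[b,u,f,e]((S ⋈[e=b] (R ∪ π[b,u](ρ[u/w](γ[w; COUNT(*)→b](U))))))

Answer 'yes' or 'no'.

E1 stepwise |·|:
  R → 5
  U → 6
  γ[w; COUNT(*)→b](U) → 3
  ρ[u/w](γ[w; COUNT(*)→b](U)) → 3
  π[b,u](ρ[u/w](γ[w; COUNT(*)→b](U))) → 3
  (R ∪ π[b,u](ρ[u/w](γ[w; COUNT(*)→b](U)))) → 8
  S → 3
  ((R ∪ π[b,u](ρ[u/w](γ[w; COUNT(*)→b](U)))) ⋈[b=e] S) → 4
E2 stepwise |·|:
  S → 3
  R → 5
  U → 6
  γ[w; COUNT(*)→b](U) → 3
  ρ[u/w](γ[w; COUNT(*)→b](U)) → 3
  π[b,u](ρ[u/w](γ[w; COUNT(*)→b](U))) → 3
  (R ∪ π[b,u](ρ[u/w](γ[w; COUNT(*)→b](U)))) → 8
  (S ⋈[e=b] (R ∪ π[b,u](ρ[u/w](γ[w; COUNT(*)→b](U))))) → 4
  π[b,u,f,e]((S ⋈[e=b] (R ∪ π[b,u](ρ[u/w](γ[w; COUNT(*)→b](U)))))) → 4

E1 and E2 produce the same multiset:
b | u | f | e
1 | q | 1 | 1
1 | q | 3 | 1
1 | s | 1 | 1
1 | s | 3 | 1

yes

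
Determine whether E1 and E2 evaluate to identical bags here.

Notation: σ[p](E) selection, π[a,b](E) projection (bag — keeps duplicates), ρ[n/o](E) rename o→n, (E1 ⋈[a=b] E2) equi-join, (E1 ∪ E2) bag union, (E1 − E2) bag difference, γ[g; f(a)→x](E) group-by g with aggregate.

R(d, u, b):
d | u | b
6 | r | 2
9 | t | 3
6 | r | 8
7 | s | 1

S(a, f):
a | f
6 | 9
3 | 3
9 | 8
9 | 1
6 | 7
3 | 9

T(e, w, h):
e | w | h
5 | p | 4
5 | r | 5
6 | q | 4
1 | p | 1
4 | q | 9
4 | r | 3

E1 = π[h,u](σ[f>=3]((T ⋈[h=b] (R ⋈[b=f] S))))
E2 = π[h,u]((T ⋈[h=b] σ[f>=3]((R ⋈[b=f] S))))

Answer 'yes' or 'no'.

E1 row counts bottom-up:
  T → 6
  R → 4
  S → 6
  (R ⋈[b=f] S) → 3
  (T ⋈[h=b] (R ⋈[b=f] S)) → 2
  σ[f>=3]((T ⋈[h=b] (R ⋈[b=f] S))) → 1
  π[h,u](σ[f>=3]((T ⋈[h=b] (R ⋈[b=f] S)))) → 1
E2 row counts bottom-up:
  T → 6
  R → 4
  S → 6
  (R ⋈[b=f] S) → 3
  σ[f>=3]((R ⋈[b=f] S)) → 2
  (T ⋈[h=b] σ[f>=3]((R ⋈[b=f] S))) → 1
  π[h,u]((T ⋈[h=b] σ[f>=3]((R ⋈[b=f] S)))) → 1

E1 and E2 produce the same multiset:
h | u
3 | t

yes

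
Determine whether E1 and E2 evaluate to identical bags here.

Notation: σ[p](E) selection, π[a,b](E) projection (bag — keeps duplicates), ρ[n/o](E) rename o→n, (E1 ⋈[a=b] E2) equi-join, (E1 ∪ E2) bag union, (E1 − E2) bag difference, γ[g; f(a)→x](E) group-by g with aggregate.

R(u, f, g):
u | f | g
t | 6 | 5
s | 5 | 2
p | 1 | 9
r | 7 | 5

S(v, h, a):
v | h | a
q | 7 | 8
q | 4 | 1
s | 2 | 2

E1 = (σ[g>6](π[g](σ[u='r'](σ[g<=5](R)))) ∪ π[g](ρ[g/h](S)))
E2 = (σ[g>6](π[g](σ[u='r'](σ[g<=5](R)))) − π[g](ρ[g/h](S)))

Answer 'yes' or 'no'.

E1 stepwise |·|:
  R → 4
  σ[g<=5](R) → 3
  σ[u='r'](σ[g<=5](R)) → 1
  π[g](σ[u='r'](σ[g<=5](R))) → 1
  σ[g>6](π[g](σ[u='r'](σ[g<=5](R)))) → 0
  S → 3
  ρ[g/h](S) → 3
  π[g](ρ[g/h](S)) → 3
  (σ[g>6](π[g](σ[u='r'](σ[g<=5](R)))) ∪ π[g](ρ[g/h](S))) → 3
E2 stepwise |·|:
  R → 4
  σ[g<=5](R) → 3
  σ[u='r'](σ[g<=5](R)) → 1
  π[g](σ[u='r'](σ[g<=5](R))) → 1
  σ[g>6](π[g](σ[u='r'](σ[g<=5](R)))) → 0
  S → 3
  ρ[g/h](S) → 3
  π[g](ρ[g/h](S)) → 3
  (σ[g>6](π[g](σ[u='r'](σ[g<=5](R)))) − π[g](ρ[g/h](S))) → 0

E1 result:
g
2
4
7
E2 result:
g
(0 rows)
Witness: (7,) appears 1× in E1 but 0× in E2.

no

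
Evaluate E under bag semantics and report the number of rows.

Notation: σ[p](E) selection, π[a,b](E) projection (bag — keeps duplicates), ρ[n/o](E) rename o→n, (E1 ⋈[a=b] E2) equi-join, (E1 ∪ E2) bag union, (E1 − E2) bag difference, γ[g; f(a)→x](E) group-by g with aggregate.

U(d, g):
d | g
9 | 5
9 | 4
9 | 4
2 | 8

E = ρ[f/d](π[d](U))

Subexpression sizes:
  U → 4
  π[d](U) → 4
  ρ[f/d](π[d](U)) → 4

|E| = 4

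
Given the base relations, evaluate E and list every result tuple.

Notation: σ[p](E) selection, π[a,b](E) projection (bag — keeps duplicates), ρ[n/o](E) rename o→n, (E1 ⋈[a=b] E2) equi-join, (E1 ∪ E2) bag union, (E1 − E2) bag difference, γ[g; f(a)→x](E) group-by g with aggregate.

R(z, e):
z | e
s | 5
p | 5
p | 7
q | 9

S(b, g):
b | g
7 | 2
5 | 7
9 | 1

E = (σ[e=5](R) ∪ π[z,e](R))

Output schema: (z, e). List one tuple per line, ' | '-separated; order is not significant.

Per-node cardinality:
  R → 4
  σ[e=5](R) → 2
  R → 4
  π[z,e](R) → 4
  (σ[e=5](R) ∪ π[z,e](R)) → 6

== RESULT ==
z | e
p | 5
p | 5
p | 7
q | 9
s | 5
s | 5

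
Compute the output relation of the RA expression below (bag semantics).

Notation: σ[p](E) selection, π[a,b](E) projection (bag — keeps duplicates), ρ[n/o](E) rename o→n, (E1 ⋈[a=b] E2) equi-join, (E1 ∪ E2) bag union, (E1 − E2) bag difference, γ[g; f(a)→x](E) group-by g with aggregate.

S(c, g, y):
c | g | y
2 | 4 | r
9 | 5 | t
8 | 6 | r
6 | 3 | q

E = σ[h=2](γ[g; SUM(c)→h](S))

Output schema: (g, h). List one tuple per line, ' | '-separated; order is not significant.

Row counts bottom-up:
  S → 4
  γ[g; SUM(c)→h](S) → 4
  σ[h=2](γ[g; SUM(c)→h](S)) → 1

== RESULT ==
g | h
4 | 2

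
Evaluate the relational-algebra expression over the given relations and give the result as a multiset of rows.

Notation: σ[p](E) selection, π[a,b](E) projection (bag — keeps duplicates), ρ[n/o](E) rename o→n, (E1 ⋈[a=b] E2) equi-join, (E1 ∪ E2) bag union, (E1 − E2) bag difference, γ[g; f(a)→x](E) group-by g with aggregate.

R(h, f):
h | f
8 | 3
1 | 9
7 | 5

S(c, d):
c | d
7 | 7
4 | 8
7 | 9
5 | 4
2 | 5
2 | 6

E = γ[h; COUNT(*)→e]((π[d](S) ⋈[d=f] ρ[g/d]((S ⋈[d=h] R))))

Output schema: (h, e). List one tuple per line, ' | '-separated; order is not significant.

Per-node cardinality:
  S → 6
  π[d](S) → 6
  S → 6
  R → 3
  (S ⋈[d=h] R) → 2
  ρ[g/d]((S ⋈[d=h] R)) → 2
  (π[d](S) ⋈[d=f] ρ[g/d]((S ⋈[d=h] R))) → 1
  γ[h; COUNT(*)→e]((π[d](S) ⋈[d=f] ρ[g/d]((S ⋈[d=h] R)))) → 1

== RESULT ==
h | e
7 | 1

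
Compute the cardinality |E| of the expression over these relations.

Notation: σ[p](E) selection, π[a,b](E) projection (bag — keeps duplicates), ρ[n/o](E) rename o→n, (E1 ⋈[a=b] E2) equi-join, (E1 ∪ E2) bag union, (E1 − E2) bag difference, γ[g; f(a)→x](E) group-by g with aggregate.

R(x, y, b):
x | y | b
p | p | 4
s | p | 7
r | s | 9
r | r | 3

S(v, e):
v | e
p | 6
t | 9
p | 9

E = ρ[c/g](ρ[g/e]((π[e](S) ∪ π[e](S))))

Row counts bottom-up:
  S → 3
  π[e](S) → 3
  S → 3
  π[e](S) → 3
  (π[e](S) ∪ π[e](S)) → 6
  ρ[g/e]((π[e](S) ∪ π[e](S))) → 6
  ρ[c/g](ρ[g/e]((π[e](S) ∪ π[e](S)))) → 6

|E| = 6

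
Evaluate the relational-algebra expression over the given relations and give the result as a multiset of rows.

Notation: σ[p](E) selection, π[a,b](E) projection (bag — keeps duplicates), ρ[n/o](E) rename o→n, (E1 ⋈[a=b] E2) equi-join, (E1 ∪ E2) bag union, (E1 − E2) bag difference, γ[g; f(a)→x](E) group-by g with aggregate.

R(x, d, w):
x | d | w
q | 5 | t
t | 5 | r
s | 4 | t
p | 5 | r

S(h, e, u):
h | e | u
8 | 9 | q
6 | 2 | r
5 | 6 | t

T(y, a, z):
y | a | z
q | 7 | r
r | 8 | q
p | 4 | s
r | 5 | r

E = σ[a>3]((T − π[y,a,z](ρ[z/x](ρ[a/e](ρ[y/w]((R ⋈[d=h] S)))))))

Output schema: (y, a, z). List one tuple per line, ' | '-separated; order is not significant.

Subexpression sizes:
  T → 4
  R → 4
  S → 3
  (R ⋈[d=h] S) → 3
  ρ[y/w]((R ⋈[d=h] S)) → 3
  ρ[a/e](ρ[y/w]((R ⋈[d=h] S))) → 3
  ρ[z/x](ρ[a/e](ρ[y/w]((R ⋈[d=h] S)))) → 3
  π[y,a,z](ρ[z/x](ρ[a/e](ρ[y/w]((R ⋈[d=h] S))))) → 3
  (T − π[y,a,z](ρ[z/x](ρ[a/e](ρ[y/w]((R ⋈[d=h] S)))))) → 4
  σ[a>3]((T − π[y,a,z](ρ[z/x](ρ[a/e](ρ[y/w]((R ⋈[d=h] S))))))) → 4

== RESULT ==
y | a | z
p | 4 | s
q | 7 | r
r | 5 | r
r | 8 | q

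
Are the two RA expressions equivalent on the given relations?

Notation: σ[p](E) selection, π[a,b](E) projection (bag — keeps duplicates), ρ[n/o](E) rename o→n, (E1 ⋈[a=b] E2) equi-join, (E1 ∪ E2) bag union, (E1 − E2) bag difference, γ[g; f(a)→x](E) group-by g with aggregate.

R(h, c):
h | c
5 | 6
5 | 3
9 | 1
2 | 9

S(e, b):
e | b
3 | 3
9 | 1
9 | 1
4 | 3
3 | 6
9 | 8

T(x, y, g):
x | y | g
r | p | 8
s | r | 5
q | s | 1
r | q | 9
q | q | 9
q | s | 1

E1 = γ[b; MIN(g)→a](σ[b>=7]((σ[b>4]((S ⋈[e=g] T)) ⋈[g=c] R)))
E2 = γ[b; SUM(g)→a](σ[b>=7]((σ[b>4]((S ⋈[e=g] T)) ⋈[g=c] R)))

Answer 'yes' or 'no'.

E1 stepwise |·|:
  S → 6
  T → 6
  (S ⋈[e=g] T) → 6
  σ[b>4]((S ⋈[e=g] T)) → 2
  R → 4
  (σ[b>4]((S ⋈[e=g] T)) ⋈[g=c] R) → 2
  σ[b>=7]((σ[b>4]((S ⋈[e=g] T)) ⋈[g=c] R)) → 2
  γ[b; MIN(g)→a](σ[b>=7]((σ[b>4]((S ⋈[e=g] T)) ⋈[g=c] R))) → 1
E2 stepwise |·|:
  S → 6
  T → 6
  (S ⋈[e=g] T) → 6
  σ[b>4]((S ⋈[e=g] T)) → 2
  R → 4
  (σ[b>4]((S ⋈[e=g] T)) ⋈[g=c] R) → 2
  σ[b>=7]((σ[b>4]((S ⋈[e=g] T)) ⋈[g=c] R)) → 2
  γ[b; SUM(g)→a](σ[b>=7]((σ[b>4]((S ⋈[e=g] T)) ⋈[g=c] R))) → 1

E1 result:
b | a
8 | 9
E2 result:
b | a
8 | 18
Witness: (8, 18) appears 0× in E1 but 1× in E2.

no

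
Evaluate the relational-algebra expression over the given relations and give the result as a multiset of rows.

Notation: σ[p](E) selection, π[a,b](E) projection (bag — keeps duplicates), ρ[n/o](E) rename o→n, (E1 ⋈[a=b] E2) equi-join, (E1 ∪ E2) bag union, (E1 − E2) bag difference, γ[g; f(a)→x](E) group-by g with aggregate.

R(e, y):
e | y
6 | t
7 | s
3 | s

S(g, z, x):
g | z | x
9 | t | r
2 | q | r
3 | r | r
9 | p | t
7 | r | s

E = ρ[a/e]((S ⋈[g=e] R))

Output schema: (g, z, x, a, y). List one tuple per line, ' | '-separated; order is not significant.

Stepwise |·|:
  S → 5
  R → 3
  (S ⋈[g=e] R) → 2
  ρ[a/e]((S ⋈[g=e] R)) → 2

== RESULT ==
g | z | x | a | y
3 | r | r | 3 | s
7 | r | s | 7 | s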